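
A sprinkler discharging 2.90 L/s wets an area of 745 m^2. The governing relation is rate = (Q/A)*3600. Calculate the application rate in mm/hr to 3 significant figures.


rate = (2.90 / 745) * 3600 = 14.0 mm/hr
Therefore the application rate = 14.0 mm/hr.


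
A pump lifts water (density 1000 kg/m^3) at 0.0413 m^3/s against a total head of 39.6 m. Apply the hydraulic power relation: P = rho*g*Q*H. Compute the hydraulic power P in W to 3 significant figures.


P = 1000 * 9.81 * 0.0413 * 39.6 = 16000 W
Therefore the hydraulic power P = 16000 W.


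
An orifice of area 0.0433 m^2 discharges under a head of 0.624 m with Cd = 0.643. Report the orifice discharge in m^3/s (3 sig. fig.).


Approach: apply the orifice equation, Q = Cd*A*sqrt(2*g*h).
Q = 0.643 * 0.0433 * sqrt(2*9.81*0.624) = 0.0974 m^3/s
Therefore the orifice discharge = 0.0974 m^3/s.


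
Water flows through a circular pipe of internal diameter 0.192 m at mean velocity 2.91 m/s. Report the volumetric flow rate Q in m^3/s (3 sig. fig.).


Approach: apply the continuity equation for pipe flow, Q = A * v with A = pi*(D/2)^2.
A = pi*(0.192/2)^2 = 0.028953 m^2
Q = 0.028953 * 2.91 = 0.0843 m^3/s
Therefore the volumetric flow rate Q = 0.0843 m^3/s.


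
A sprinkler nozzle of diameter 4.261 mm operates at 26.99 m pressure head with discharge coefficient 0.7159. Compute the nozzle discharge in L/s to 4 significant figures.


Approach: apply the orifice equation, Q = Cd*A*sqrt(2*g*h), A = pi*(d/2)^2.
A = pi*(4.261e-3/2)^2 = 1.42598e-05 m^2
Q = 0.7159 * 1.42598e-05 * sqrt(2*9.81*26.99) * 1000 = 0.2349 L/s
Therefore the nozzle discharge = 0.2349 L/s.


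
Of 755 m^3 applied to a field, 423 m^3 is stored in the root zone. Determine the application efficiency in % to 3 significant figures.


Approach: apply the application efficiency ratio, Ea = (stored/applied)*100.
Ea = (423/755)*100 = 56.0 %
Therefore the application efficiency = 56.0 %.


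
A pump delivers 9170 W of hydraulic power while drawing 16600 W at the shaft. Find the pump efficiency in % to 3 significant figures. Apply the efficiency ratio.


Approach: apply the efficiency ratio, eta = (P_out/P_in)*100.
eta = (9170 / 16600) * 100 = 55.2 %
Therefore the pump efficiency = 55.2 %.


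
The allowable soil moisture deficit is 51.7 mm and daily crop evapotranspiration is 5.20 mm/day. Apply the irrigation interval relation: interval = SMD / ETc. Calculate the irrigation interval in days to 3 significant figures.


interval = 51.7 / 5.20 = 9.94 days
Therefore the irrigation interval = 9.94 days.


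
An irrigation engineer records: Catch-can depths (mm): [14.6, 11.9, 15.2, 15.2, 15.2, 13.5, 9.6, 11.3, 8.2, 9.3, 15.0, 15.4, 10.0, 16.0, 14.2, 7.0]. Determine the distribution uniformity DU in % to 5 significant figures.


Approach: apply the low-quarter distribution uniformity, DU = (mean of lowest quarter of readings / overall mean)*100.
sorted lowest 4 of 16: [7.0, 8.2, 9.3, 9.6] -> mean = 8.525000 mm
overall mean = 12.60000 mm
DU = (8.525000/12.60000)*100 = 67.659 %
Therefore the distribution uniformity DU = 67.659 %.


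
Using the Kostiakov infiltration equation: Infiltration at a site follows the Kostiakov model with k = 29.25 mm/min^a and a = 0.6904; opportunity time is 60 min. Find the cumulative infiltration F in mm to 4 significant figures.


Approach: apply the Kostiakov infiltration equation, F = k*t^a.
F = 29.25 * 60^0.6904 = 494.0 mm
Therefore the cumulative infiltration F = 494.0 mm.


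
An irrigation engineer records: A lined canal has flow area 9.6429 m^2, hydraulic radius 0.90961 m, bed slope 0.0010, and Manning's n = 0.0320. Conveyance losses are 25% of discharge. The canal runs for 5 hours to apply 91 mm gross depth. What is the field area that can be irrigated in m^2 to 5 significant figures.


Approach: apply Manning's equation with a conveyance and depth budget, Q = (1/n)*A*R^(2/3)*S^(1/2); Q_field = Q*(1-loss); Area = Q_field*t/(d/1000).
Step 1 — canal discharge (Manning's equation):
  Q = (1/0.0320) * 9.6429 * 0.90961^(2/3) * 0.0010^(1/2) = 8.945978 m^3/s
Step 2 — delivered flow: Q_field = 8.945978*(1 - 25/100) = 6.709484 m^3/s
Step 3 — volume delivered: V = 6.709484 * 5*3600 = 120770.7 m^3
Step 4 — area served: A = V / (depth/1000) = 120770.7 / 0.091 = 1327200 m^2
Therefore the field area that can be irrigated = 1327200 m^2.


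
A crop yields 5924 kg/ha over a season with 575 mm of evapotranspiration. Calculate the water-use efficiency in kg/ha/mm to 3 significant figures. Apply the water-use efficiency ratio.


Approach: apply the water-use efficiency ratio, WUE = yield/ET.
WUE = 5924 / 575 = 10.3 kg/ha/mm
Therefore the water-use efficiency = 10.3 kg/ha/mm.


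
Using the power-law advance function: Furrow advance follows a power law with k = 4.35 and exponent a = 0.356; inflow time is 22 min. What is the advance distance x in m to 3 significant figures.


Approach: apply the power-law advance function, x = k*t^a.
x = 4.35 * 22^0.356 = 13.1 m
Therefore the advance distance x = 13.1 m.


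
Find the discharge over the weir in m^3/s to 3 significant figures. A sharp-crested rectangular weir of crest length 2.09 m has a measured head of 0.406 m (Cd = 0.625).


Approach: apply the rectangular weir equation, Q = (2/3)*Cd*L*sqrt(2g)*H^1.5.
Q = (2/3)*0.625*2.09*sqrt(2*9.81)*0.406^1.5 = 0.998 m^3/s
Therefore the discharge over the weir = 0.998 m^3/s.


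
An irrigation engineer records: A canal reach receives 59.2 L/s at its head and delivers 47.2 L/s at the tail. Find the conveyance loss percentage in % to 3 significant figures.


Approach: apply the conveyance loss ratio, loss% = ((Q_head - Q_tail)/Q_head)*100.
loss = ((59.2 - 47.2)/59.2)*100 = 20.3 %
Therefore the conveyance loss percentage = 20.3 %.


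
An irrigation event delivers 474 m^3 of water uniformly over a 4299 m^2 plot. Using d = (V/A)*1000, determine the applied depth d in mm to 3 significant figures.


d = (474 / 4299) * 1000 = 110 mm
Therefore the applied depth d = 110 mm.


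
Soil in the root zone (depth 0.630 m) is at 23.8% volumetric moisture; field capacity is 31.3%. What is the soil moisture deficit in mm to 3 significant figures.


Approach: apply the soil moisture deficit relation, SMD = (FC - theta)/100 * depth * 1000.
SMD = (31.3 - 23.8)/100 * 0.630 * 1000 = 47.2 mm
Therefore the soil moisture deficit = 47.2 mm.


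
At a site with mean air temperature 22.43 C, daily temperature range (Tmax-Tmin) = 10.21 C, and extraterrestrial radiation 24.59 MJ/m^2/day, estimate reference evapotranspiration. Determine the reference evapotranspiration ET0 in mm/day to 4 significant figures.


Approach: apply the Hargreaves-Samani method, ET0 = 0.0023*(Tmean+17.8)*sqrt(Tmax-Tmin)*0.408*Ra.
ET0 = 0.0023*(22.43+17.8)*sqrt(10.21)*0.408*24.59 = 2.966 mm/day
Therefore the reference evapotranspiration ET0 = 2.966 mm/day.


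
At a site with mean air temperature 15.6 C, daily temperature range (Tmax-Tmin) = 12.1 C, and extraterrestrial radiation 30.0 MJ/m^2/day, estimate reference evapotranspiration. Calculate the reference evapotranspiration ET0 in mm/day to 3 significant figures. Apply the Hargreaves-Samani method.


Approach: apply the Hargreaves-Samani method, ET0 = 0.0023*(Tmean+17.8)*sqrt(Tmax-Tmin)*0.408*Ra.
ET0 = 0.0023*(15.6+17.8)*sqrt(12.1)*0.408*30.0 = 3.27 mm/day
Therefore the reference evapotranspiration ET0 = 3.27 mm/day.


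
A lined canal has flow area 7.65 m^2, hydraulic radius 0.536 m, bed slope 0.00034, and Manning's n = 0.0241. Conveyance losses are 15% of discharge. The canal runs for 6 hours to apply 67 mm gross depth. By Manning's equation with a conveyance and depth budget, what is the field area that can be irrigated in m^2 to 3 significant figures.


Approach: apply Manning's equation with a conveyance and depth budget, Q = (1/n)*A*R^(2/3)*S^(1/2); Q_field = Q*(1-loss); Area = Q_field*t/(d/1000).
Step 1 — canal discharge (Manning's equation):
  Q = (1/0.0241) * 7.65 * 0.536^(2/3) * 0.00034^(1/2) = 3.8621 m^3/s
Step 2 — delivered flow: Q_field = 3.8621*(1 - 15/100) = 3.2828 m^3/s
Step 3 — volume delivered: V = 3.2828 * 6*3600 = 70909 m^3
Step 4 — area served: A = V / (depth/1000) = 70909 / 0.067 = 1060000 m^2
Therefore the field area that can be irrigated = 1060000 m^2.


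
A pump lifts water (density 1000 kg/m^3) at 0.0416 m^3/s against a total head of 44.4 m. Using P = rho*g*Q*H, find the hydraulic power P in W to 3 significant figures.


P = 1000 * 9.81 * 0.0416 * 44.4 = 18100 W
Therefore the hydraulic power P = 18100 W.


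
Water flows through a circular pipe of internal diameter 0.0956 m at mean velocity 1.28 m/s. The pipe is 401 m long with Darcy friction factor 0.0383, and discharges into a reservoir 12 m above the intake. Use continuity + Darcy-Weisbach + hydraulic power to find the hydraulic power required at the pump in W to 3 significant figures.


Approach: apply continuity + Darcy-Weisbach + hydraulic power, Q = A*v; hf = f*(L/D)*(v^2/(2g)); H = static + hf; P = rho*g*Q*H.
Step 1 — flow rate (continuity, Q = A*v):
  A = pi*(0.0956/2)^2 = 0.0071780 m^2
  Q = 0.0071780 * 1.28 = 0.0091879 m^3/s
Step 2 — friction head loss (Darcy-Weisbach):
  hf = 0.0383 * (401/0.0956) * (1.28^2 / (2*9.81))
  hf = 13.415 m
Step 3 — total head: H = 12 + 13.415 = 25.415 m
Step 4 — hydraulic power (P = rho*g*Q*H):
  P = 1000 * 9.81 * 0.0091879 * 25.415 = 2290 W
Therefore the hydraulic power required at the pump = 2290 W.


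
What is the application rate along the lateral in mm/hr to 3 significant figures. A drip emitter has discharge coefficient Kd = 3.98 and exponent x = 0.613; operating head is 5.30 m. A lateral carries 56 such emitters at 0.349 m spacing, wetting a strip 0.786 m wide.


Approach: apply the emitter equation with a lateral mass balance, q = Kd*h^x; Q = n*q; rate = Q/(n*spacing*width).
Step 1 — single emitter flow (q = Kd*h^x):
  q = 3.98 * 5.30^0.613 = 11.063 L/hr
Step 2 — total lateral flow: Q = 56 * 11.063 = 619.52 L/hr
Step 3 — wetted area: A = 56 * 0.349 * 0.786 = 15.362 m^2
Step 4 — application rate: Q/A = 619.52/15.362 = 40.3 mm/hr
Therefore the application rate along the lateral = 40.3 mm/hr.


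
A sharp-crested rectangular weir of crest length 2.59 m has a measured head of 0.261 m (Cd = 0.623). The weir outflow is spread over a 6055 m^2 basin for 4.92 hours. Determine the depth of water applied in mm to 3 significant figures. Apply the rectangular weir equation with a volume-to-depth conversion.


Approach: apply the rectangular weir equation with a volume-to-depth conversion, Q = (2/3)*Cd*L*sqrt(2g)*H^1.5; d = Q*t/A * 1000.
Step 1 — weir discharge:
  Q = (2/3)*0.623*2.59*sqrt(2*9.81)*0.261^1.5 = 0.63534 m^3/s
Step 2 — volume: V = 0.63534 * 4.92*3600 = 11253 m^3
Step 3 — depth: d = V/A * 1000 = 11253/6055 * 1000 = 1860 mm
Therefore the depth of water applied = 1860 mm.


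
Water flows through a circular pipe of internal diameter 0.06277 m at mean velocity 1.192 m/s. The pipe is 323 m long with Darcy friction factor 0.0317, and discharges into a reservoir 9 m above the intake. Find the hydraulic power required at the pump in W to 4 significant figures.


Approach: apply continuity + Darcy-Weisbach + hydraulic power, Q = A*v; hf = f*(L/D)*(v^2/(2g)); H = static + hf; P = rho*g*Q*H.
Step 1 — flow rate (continuity, Q = A*v):
  A = pi*(0.06277/2)^2 = 0.00309453 m^2
  Q = 0.00309453 * 1.192 = 0.00368868 m^3/s
Step 2 — friction head loss (Darcy-Weisbach):
  hf = 0.0317 * (323/0.06277) * (1.192^2 / (2*9.81))
  hf = 11.8131 m
Step 3 — total head: H = 9 + 11.8131 = 20.8131 m
Step 4 — hydraulic power (P = rho*g*Q*H):
  P = 1000 * 9.81 * 0.00368868 * 20.8131 = 753.1 W
Therefore the hydraulic power required at the pump = 753.1 W.


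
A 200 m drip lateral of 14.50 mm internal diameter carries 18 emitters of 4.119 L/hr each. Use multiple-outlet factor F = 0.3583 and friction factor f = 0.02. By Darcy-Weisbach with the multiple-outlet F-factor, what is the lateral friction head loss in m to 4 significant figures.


Approach: apply Darcy-Weisbach with the multiple-outlet F-factor, Q = n*q/(3600*1000) m^3/s; v = Q/A; hf = F*f*(L/D)*(v^2/(2g)).
Q = 18*4.119/(3600*1000) = 2.05950e-05 m^3/s
A = pi*(14.50e-3/2)^2 = 1.65130e-04 m^2, so v = Q/A = 0.124720 m/s
hf = 0.3583*0.02*(200/0.01450)*(0.124720^2/(2*9.81)) = 0.07836 m
Therefore the lateral friction head loss = 0.07836 m.


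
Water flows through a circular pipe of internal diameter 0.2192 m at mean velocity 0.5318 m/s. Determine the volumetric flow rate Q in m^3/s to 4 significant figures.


Approach: apply the continuity equation for pipe flow, Q = A * v with A = pi*(D/2)^2.
A = pi*(0.2192/2)^2 = 0.0377373 m^2
Q = 0.0377373 * 0.5318 = 0.02007 m^3/s
Therefore the volumetric flow rate Q = 0.02007 m^3/s.


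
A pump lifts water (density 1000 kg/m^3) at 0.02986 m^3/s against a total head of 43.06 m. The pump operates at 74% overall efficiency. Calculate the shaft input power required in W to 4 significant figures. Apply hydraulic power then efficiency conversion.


Approach: apply hydraulic power then efficiency conversion, P = rho*g*Q*H; P_in = P/eta.
Step 1 — hydraulic power (P = rho*g*Q*H):
  P = 1000 * 9.81 * 0.02986 * 43.06 = 12613.4 W
Step 2 — input power: P_in = P/eta = 12613.4 / 0.74 = 17050 W
Therefore the shaft input power required = 17050 W.


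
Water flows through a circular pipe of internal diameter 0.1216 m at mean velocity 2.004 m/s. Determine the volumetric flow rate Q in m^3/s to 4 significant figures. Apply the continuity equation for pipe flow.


Approach: apply the continuity equation for pipe flow, Q = A * v with A = pi*(D/2)^2.
A = pi*(0.1216/2)^2 = 0.0116133 m^2
Q = 0.0116133 * 2.004 = 0.02327 m^3/s
Therefore the volumetric flow rate Q = 0.02327 m^3/s.


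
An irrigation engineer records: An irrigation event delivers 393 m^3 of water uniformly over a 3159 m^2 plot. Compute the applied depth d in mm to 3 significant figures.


Approach: apply depth from volume over area, d = (V/A)*1000.
d = (393 / 3159) * 1000 = 124 mm
Therefore the applied depth d = 124 mm.


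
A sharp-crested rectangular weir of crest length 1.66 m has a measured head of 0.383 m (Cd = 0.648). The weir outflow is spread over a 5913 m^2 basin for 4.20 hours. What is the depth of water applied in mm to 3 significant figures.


Approach: apply the rectangular weir equation with a volume-to-depth conversion, Q = (2/3)*Cd*L*sqrt(2g)*H^1.5; d = Q*t/A * 1000.
Step 1 — weir discharge:
  Q = (2/3)*0.648*1.66*sqrt(2*9.81)*0.383^1.5 = 0.75290 m^3/s
Step 2 — volume: V = 0.75290 * 4.20*3600 = 11384 m^3
Step 3 — depth: d = V/A * 1000 = 11384/5913 * 1000 = 1930 mm
Therefore the depth of water applied = 1930 mm.


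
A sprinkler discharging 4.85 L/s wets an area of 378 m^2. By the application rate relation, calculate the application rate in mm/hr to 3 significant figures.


Approach: apply the application rate relation, rate = (Q/A)*3600.
rate = (4.85 / 378) * 3600 = 46.2 mm/hr
Therefore the application rate = 46.2 mm/hr.


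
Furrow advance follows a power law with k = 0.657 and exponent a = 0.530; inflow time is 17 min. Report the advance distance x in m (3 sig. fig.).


Approach: apply the power-law advance function, x = k*t^a.
x = 0.657 * 17^0.530 = 2.95 m
Therefore the advance distance x = 2.95 m.


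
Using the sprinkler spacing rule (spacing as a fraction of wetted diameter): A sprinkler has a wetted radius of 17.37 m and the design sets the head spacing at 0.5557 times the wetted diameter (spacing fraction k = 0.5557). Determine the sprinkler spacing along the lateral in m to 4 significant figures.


Approach: apply the sprinkler spacing rule (spacing as a fraction of wetted diameter), S = k*(2*R).
S = 0.5557 * (2 * 17.37) = 19.31 m
Therefore the sprinkler spacing along the lateral = 19.31 m.


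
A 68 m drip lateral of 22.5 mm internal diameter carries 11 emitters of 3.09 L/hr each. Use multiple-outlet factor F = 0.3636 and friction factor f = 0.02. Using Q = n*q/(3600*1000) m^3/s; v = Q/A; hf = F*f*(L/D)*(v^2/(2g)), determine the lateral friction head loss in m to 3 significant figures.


Q = 11*3.09/(3600*1000) = 9.4417e-06 m^3/s
A = pi*(22.5e-3/2)^2 = 3.9761e-04 m^2, so v = Q/A = 0.023746 m/s
hf = 0.3636*0.02*(68/0.0225)*(0.023746^2/(2*9.81)) = 0.000632 m
Therefore the lateral friction head loss = 0.000632 m.


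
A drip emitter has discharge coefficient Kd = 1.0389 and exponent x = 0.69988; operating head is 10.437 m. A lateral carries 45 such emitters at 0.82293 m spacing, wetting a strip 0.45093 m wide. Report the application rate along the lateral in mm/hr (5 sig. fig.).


Approach: apply the emitter equation with a lateral mass balance, q = Kd*h^x; Q = n*q; rate = Q/(n*spacing*width).
Step 1 — single emitter flow (q = Kd*h^x):
  q = 1.0389 * 10.437^0.69988 = 5.363577 L/hr
Step 2 — total lateral flow: Q = 45 * 5.363577 = 241.3610 L/hr
Step 3 — wetted area: A = 45 * 0.82293 * 0.45093 = 16.69877 m^2
Step 4 — application rate: Q/A = 241.3610/16.69877 = 14.454 mm/hr
Therefore the application rate along the lateral = 14.454 mm/hr.


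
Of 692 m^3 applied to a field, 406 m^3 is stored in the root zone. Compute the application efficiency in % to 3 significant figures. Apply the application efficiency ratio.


Approach: apply the application efficiency ratio, Ea = (stored/applied)*100.
Ea = (406/692)*100 = 58.7 %
Therefore the application efficiency = 58.7 %.


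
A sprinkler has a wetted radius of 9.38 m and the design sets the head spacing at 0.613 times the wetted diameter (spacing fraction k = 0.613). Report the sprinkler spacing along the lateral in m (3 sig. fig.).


Approach: apply the sprinkler spacing rule (spacing as a fraction of wetted diameter), S = k*(2*R).
S = 0.613 * (2 * 9.38) = 11.5 m
Therefore the sprinkler spacing along the lateral = 11.5 m.


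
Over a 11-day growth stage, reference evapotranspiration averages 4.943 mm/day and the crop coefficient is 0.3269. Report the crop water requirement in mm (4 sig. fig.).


Approach: apply the crop water requirement relation, CWR = ET0 * Kc * days.
CWR = 4.943 * 0.3269 * 11 = 17.77 mm
Therefore the crop water requirement = 17.77 mm.


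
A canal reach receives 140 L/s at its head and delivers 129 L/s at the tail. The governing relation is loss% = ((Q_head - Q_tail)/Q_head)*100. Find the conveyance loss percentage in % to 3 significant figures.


loss = ((140 - 129)/140)*100 = 7.86 %
Therefore the conveyance loss percentage = 7.86 %.


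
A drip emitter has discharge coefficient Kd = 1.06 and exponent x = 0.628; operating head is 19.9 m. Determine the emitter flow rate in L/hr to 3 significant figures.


Approach: apply the emitter characteristic equation, q = Kd * h^x.
q = 1.06 * 19.9^0.628 = 6.93 L/hr
Therefore the emitter flow rate = 6.93 L/hr.


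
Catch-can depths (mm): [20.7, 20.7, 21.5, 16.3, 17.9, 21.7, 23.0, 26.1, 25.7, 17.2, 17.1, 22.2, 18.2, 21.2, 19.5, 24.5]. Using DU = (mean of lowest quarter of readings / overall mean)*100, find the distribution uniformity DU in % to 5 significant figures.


sorted lowest 4 of 16: [16.3, 17.1, 17.2, 17.9] -> mean = 17.12500 mm
overall mean = 20.84375 mm
DU = (17.12500/20.84375)*100 = 82.159 %
Therefore the distribution uniformity DU = 82.159 %.


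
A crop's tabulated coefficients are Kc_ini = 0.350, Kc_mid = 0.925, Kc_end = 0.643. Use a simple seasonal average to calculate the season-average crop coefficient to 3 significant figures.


Approach: apply a simple seasonal average, Kc_avg = (Kc_ini + Kc_mid + Kc_end)/3.
Kc_avg = (0.350 + 0.925 + 0.643)/3 = 0.639
Therefore the season-average crop coefficient = 0.639.


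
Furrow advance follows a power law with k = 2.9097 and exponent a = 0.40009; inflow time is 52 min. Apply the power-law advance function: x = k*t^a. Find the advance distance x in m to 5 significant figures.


x = 2.9097 * 52^0.40009 = 14.139 m
Therefore the advance distance x = 14.139 m.


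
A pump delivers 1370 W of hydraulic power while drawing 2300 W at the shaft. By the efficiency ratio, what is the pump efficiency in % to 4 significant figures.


Approach: apply the efficiency ratio, eta = (P_out/P_in)*100.
eta = (1370 / 2300) * 100 = 59.57 %
Therefore the pump efficiency = 59.57 %.


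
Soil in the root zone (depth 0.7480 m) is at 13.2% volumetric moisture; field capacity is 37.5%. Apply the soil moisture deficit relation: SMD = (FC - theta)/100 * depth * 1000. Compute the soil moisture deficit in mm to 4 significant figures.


SMD = (37.5 - 13.2)/100 * 0.7480 * 1000 = 181.8 mm
Therefore the soil moisture deficit = 181.8 mm.


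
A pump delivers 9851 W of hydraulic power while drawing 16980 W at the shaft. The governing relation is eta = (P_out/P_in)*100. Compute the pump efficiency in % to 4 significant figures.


eta = (9851 / 16980) * 100 = 58.02 %
Therefore the pump efficiency = 58.02 %.


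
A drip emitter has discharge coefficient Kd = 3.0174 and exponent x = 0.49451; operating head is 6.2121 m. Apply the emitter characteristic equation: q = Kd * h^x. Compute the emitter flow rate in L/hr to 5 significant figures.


q = 3.0174 * 6.2121^0.49451 = 7.4456 L/hr
Therefore the emitter flow rate = 7.4456 L/hr.


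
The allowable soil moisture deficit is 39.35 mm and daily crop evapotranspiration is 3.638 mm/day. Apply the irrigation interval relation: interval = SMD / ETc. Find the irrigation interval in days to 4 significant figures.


interval = 39.35 / 3.638 = 10.82 days
Therefore the irrigation interval = 10.82 days.


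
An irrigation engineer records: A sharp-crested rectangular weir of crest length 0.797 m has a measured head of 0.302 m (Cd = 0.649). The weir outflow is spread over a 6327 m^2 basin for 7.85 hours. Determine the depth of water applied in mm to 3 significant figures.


Approach: apply the rectangular weir equation with a volume-to-depth conversion, Q = (2/3)*Cd*L*sqrt(2g)*H^1.5; d = Q*t/A * 1000.
Step 1 — weir discharge:
  Q = (2/3)*0.649*0.797*sqrt(2*9.81)*0.302^1.5 = 0.25350 m^3/s
Step 2 — volume: V = 0.25350 * 7.85*3600 = 7163.8 m^3
Step 3 — depth: d = V/A * 1000 = 7163.8/6327 * 1000 = 1130 mm
Therefore the depth of water applied = 1130 mm.


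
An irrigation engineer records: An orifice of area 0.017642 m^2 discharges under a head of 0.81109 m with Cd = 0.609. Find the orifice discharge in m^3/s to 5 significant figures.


Approach: apply the orifice equation, Q = Cd*A*sqrt(2*g*h).
Q = 0.609 * 0.017642 * sqrt(2*9.81*0.81109) = 0.042860 m^3/s
Therefore the orifice discharge = 0.042860 m^3/s.


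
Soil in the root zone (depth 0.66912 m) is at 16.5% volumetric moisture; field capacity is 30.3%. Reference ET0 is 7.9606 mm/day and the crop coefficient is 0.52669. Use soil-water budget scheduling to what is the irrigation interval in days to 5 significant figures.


Approach: apply soil-water budget scheduling, SMD = (FC-theta)/100*depth*1000; ETc = ET0*Kc; interval = SMD/ETc.
Step 1 — soil moisture deficit:
  SMD = (30.3 - 16.5)/100 * 0.66912 * 1000 = 92.33856 mm
Step 2 — daily crop ET (ETc = ET0*Kc):
  ETc = 7.9606 * 0.52669 = 4.192768 mm/day
Step 3 — irrigation interval (SMD/ETc):
  interval = 92.33856 / 4.192768 = 22.023 days
Therefore the irrigation interval = 22.023 days.


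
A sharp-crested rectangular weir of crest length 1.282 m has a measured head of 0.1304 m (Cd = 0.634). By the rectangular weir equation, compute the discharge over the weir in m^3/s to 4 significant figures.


Approach: apply the rectangular weir equation, Q = (2/3)*Cd*L*sqrt(2g)*H^1.5.
Q = (2/3)*0.634*1.282*sqrt(2*9.81)*0.1304^1.5 = 0.1130 m^3/s
Therefore the discharge over the weir = 0.1130 m^3/s.


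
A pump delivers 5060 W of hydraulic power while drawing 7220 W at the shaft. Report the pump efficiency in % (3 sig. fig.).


Approach: apply the efficiency ratio, eta = (P_out/P_in)*100.
eta = (5060 / 7220) * 100 = 70.1 %
Therefore the pump efficiency = 70.1 %.


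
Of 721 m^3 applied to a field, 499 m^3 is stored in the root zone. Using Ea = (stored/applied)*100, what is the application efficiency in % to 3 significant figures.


Ea = (499/721)*100 = 69.2 %
Therefore the application efficiency = 69.2 %.


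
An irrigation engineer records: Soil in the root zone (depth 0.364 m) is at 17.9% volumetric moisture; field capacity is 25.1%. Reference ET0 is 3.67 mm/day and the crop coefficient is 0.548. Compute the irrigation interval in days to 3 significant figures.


Approach: apply soil-water budget scheduling, SMD = (FC-theta)/100*depth*1000; ETc = ET0*Kc; interval = SMD/ETc.
Step 1 — soil moisture deficit:
  SMD = (25.1 - 17.9)/100 * 0.364 * 1000 = 26.208 mm
Step 2 — daily crop ET (ETc = ET0*Kc):
  ETc = 3.67 * 0.548 = 2.0112 mm/day
Step 3 — irrigation interval (SMD/ETc):
  interval = 26.208 / 2.0112 = 13.0 days
Therefore the irrigation interval = 13.0 days.


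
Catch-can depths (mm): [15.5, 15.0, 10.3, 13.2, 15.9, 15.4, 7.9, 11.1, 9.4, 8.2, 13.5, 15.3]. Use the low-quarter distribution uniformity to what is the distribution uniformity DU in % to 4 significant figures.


Approach: apply the low-quarter distribution uniformity, DU = (mean of lowest quarter of readings / overall mean)*100.
sorted lowest 3 of 12: [7.9, 8.2, 9.4] -> mean = 8.50000 mm
overall mean = 12.5583 mm
DU = (8.50000/12.5583)*100 = 67.68 %
Therefore the distribution uniformity DU = 67.68 %.


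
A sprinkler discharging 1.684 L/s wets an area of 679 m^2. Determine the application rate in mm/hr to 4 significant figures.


Approach: apply the application rate relation, rate = (Q/A)*3600.
rate = (1.684 / 679) * 3600 = 8.928 mm/hr
Therefore the application rate = 8.928 mm/hr.


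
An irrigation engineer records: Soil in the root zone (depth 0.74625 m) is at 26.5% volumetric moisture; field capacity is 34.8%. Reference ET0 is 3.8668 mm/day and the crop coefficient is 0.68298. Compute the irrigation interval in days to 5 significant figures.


Approach: apply soil-water budget scheduling, SMD = (FC-theta)/100*depth*1000; ETc = ET0*Kc; interval = SMD/ETc.
Step 1 — soil moisture deficit:
  SMD = (34.8 - 26.5)/100 * 0.74625 * 1000 = 61.93875 mm
Step 2 — daily crop ET (ETc = ET0*Kc):
  ETc = 3.8668 * 0.68298 = 2.640947 mm/day
Step 3 — irrigation interval (SMD/ETc):
  interval = 61.93875 / 2.640947 = 23.453 days
Therefore the irrigation interval = 23.453 days.


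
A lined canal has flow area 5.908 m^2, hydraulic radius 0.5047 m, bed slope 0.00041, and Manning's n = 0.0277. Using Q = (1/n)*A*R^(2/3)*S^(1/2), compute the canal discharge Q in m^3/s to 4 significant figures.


Q = (1/0.0277) * 5.908 * 0.5047^(2/3) * 0.00041^(1/2) = 2.738 m^3/s
Therefore the canal discharge Q = 2.738 m^3/s.


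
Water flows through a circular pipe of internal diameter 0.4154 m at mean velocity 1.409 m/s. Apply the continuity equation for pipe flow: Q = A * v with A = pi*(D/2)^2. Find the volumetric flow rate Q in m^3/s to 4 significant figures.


A = pi*(0.4154/2)^2 = 0.135526 m^2
Q = 0.135526 * 1.409 = 0.1910 m^3/s
Therefore the volumetric flow rate Q = 0.1910 m^3/s.


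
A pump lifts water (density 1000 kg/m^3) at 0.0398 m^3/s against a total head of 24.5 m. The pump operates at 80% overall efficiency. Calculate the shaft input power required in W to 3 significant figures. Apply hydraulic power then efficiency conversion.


Approach: apply hydraulic power then efficiency conversion, P = rho*g*Q*H; P_in = P/eta.
Step 1 — hydraulic power (P = rho*g*Q*H):
  P = 1000 * 9.81 * 0.0398 * 24.5 = 9565.7 W
Step 2 — input power: P_in = P/eta = 9565.7 / 0.8 = 12000 W
Therefore the shaft input power required = 12000 W.


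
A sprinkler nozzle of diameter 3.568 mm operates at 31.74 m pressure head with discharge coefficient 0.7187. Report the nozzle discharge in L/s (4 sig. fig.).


Approach: apply the orifice equation, Q = Cd*A*sqrt(2*g*h), A = pi*(d/2)^2.
A = pi*(3.568e-3/2)^2 = 9.99861e-06 m^2
Q = 0.7187 * 9.99861e-06 * sqrt(2*9.81*31.74) * 1000 = 0.1793 L/s
Therefore the nozzle discharge = 0.1793 L/s.


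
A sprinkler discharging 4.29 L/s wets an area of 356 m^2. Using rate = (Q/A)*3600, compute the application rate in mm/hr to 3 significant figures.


rate = (4.29 / 356) * 3600 = 43.4 mm/hr
Therefore the application rate = 43.4 mm/hr.


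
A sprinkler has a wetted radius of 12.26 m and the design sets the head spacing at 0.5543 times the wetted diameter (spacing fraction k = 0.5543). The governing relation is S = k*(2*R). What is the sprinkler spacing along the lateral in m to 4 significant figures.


S = 0.5543 * (2 * 12.26) = 13.59 m
Therefore the sprinkler spacing along the lateral = 13.59 m.


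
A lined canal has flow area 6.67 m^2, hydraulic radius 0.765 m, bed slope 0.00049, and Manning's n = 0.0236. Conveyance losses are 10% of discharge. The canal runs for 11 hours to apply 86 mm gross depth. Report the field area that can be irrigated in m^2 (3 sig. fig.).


Approach: apply Manning's equation with a conveyance and depth budget, Q = (1/n)*A*R^(2/3)*S^(1/2); Q_field = Q*(1-loss); Area = Q_field*t/(d/1000).
Step 1 — canal discharge (Manning's equation):
  Q = (1/0.0236) * 6.67 * 0.765^(2/3) * 0.00049^(1/2) = 5.2330 m^3/s
Step 2 — delivered flow: Q_field = 5.2330*(1 - 10/100) = 4.7097 m^3/s
Step 3 — volume delivered: V = 4.7097 * 11*3600 = 186510 m^3
Step 4 — area served: A = V / (depth/1000) = 186510 / 0.086 = 2170000 m^2
Therefore the field area that can be irrigated = 2170000 m^2.


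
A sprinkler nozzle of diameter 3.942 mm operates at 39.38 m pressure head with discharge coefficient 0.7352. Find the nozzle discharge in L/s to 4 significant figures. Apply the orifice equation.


Approach: apply the orifice equation, Q = Cd*A*sqrt(2*g*h), A = pi*(d/2)^2.
A = pi*(3.942e-3/2)^2 = 1.22046e-05 m^2
Q = 0.7352 * 1.22046e-05 * sqrt(2*9.81*39.38) * 1000 = 0.2494 L/s
Therefore the nozzle discharge = 0.2494 L/s.


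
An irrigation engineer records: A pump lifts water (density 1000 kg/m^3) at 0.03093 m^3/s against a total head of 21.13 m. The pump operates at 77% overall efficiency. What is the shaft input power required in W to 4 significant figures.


Approach: apply hydraulic power then efficiency conversion, P = rho*g*Q*H; P_in = P/eta.
Step 1 — hydraulic power (P = rho*g*Q*H):
  P = 1000 * 9.81 * 0.03093 * 21.13 = 6411.33 W
Step 2 — input power: P_in = P/eta = 6411.33 / 0.77 = 8326 W
Therefore the shaft input power required = 8326 W.


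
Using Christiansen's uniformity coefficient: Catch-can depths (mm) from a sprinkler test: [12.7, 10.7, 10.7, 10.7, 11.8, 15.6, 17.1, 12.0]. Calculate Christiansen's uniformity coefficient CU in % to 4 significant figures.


Approach: apply Christiansen's uniformity coefficient, CU = (1 - mean_abs_deviation/mean)*100.
mean = 12.6625 mm
mean |d_i - mean| = 1.85313 mm
CU = (1 - 1.85313/12.6625)*100 = 85.37 %
Therefore Christiansen's uniformity coefficient CU = 85.37 %.


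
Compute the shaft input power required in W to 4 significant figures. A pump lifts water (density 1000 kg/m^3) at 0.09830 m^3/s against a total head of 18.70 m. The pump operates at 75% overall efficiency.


Approach: apply hydraulic power then efficiency conversion, P = rho*g*Q*H; P_in = P/eta.
Step 1 — hydraulic power (P = rho*g*Q*H):
  P = 1000 * 9.81 * 0.09830 * 18.70 = 18032.8 W
Step 2 — input power: P_in = P/eta = 18032.8 / 0.75 = 24040 W
Therefore the shaft input power required = 24040 W.


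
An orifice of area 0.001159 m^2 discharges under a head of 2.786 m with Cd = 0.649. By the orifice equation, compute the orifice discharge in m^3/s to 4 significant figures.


Approach: apply the orifice equation, Q = Cd*A*sqrt(2*g*h).
Q = 0.649 * 0.001159 * sqrt(2*9.81*2.786) = 0.005561 m^3/s
Therefore the orifice discharge = 0.005561 m^3/s.


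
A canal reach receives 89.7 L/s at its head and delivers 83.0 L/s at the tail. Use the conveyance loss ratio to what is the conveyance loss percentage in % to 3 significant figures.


Approach: apply the conveyance loss ratio, loss% = ((Q_head - Q_tail)/Q_head)*100.
loss = ((89.7 - 83.0)/89.7)*100 = 7.47 %
Therefore the conveyance loss percentage = 7.47 %.


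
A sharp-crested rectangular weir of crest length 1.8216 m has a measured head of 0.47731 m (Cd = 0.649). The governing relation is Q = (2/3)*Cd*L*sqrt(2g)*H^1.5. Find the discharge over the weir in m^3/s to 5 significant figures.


Q = (2/3)*0.649*1.8216*sqrt(2*9.81)*0.47731^1.5 = 1.1512 m^3/s
Therefore the discharge over the weir = 1.1512 m^3/s.


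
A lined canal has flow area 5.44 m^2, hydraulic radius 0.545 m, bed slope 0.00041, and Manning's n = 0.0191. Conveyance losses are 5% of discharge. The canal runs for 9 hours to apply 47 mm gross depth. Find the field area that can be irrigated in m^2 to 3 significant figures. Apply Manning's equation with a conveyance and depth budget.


Approach: apply Manning's equation with a conveyance and depth budget, Q = (1/n)*A*R^(2/3)*S^(1/2); Q_field = Q*(1-loss); Area = Q_field*t/(d/1000).
Step 1 — canal discharge (Manning's equation):
  Q = (1/0.0191) * 5.44 * 0.545^(2/3) * 0.00041^(1/2) = 3.8479 m^3/s
Step 2 — delivered flow: Q_field = 3.8479*(1 - 5/100) = 3.6555 m^3/s
Step 3 — volume delivered: V = 3.6555 * 9*3600 = 118440 m^3
Step 4 — area served: A = V / (depth/1000) = 118440 / 0.047 = 2520000 m^2
Therefore the field area that can be irrigated = 2520000 m^2.


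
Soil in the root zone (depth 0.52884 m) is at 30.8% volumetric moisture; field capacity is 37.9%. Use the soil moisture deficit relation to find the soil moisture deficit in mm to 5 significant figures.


Approach: apply the soil moisture deficit relation, SMD = (FC - theta)/100 * depth * 1000.
SMD = (37.9 - 30.8)/100 * 0.52884 * 1000 = 37.548 mm
Therefore the soil moisture deficit = 37.548 mm.


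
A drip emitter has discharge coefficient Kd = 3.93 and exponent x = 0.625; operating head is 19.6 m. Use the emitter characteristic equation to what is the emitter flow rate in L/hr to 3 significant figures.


Approach: apply the emitter characteristic equation, q = Kd * h^x.
q = 3.93 * 19.6^0.625 = 25.2 L/hr
Therefore the emitter flow rate = 25.2 L/hr.


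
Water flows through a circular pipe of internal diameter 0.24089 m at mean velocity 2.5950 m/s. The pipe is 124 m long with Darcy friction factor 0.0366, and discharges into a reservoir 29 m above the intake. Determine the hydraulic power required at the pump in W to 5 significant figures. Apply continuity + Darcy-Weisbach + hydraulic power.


Approach: apply continuity + Darcy-Weisbach + hydraulic power, Q = A*v; hf = f*(L/D)*(v^2/(2g)); H = static + hf; P = rho*g*Q*H.
Step 1 — flow rate (continuity, Q = A*v):
  A = pi*(0.24089/2)^2 = 0.04557508 m^2
  Q = 0.04557508 * 2.5950 = 0.1182673 m^3/s
Step 2 — friction head loss (Darcy-Weisbach):
  hf = 0.0366 * (124/0.24089) * (2.5950^2 / (2*9.81))
  hf = 6.466358 m
Step 3 — total head: H = 29 + 6.466358 = 35.46636 m
Step 4 — hydraulic power (P = rho*g*Q*H):
  P = 1000 * 9.81 * 0.1182673 * 35.46636 = 41148 W
Therefore the hydraulic power required at the pump = 41148 W.


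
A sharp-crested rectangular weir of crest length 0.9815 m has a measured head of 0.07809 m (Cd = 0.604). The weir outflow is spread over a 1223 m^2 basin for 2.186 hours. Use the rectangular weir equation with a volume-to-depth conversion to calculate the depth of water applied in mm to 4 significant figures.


Approach: apply the rectangular weir equation with a volume-to-depth conversion, Q = (2/3)*Cd*L*sqrt(2g)*H^1.5; d = Q*t/A * 1000.
Step 1 — weir discharge:
  Q = (2/3)*0.604*0.9815*sqrt(2*9.81)*0.07809^1.5 = 0.0382013 m^3/s
Step 2 — volume: V = 0.0382013 * 2.186*3600 = 300.629 m^3
Step 3 — depth: d = V/A * 1000 = 300.629/1223 * 1000 = 245.8 mm
Therefore the depth of water applied = 245.8 mm.


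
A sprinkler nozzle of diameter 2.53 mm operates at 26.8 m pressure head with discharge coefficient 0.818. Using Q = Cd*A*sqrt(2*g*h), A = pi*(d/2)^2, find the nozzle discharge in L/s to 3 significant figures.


A = pi*(2.53e-3/2)^2 = 5.0273e-06 m^2
Q = 0.818 * 5.0273e-06 * sqrt(2*9.81*26.8) * 1000 = 0.0943 L/s
Therefore the nozzle discharge = 0.0943 L/s.


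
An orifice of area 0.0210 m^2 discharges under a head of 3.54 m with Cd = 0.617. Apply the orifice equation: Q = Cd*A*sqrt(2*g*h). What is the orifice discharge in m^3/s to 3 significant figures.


Q = 0.617 * 0.0210 * sqrt(2*9.81*3.54) = 0.108 m^3/s
Therefore the orifice discharge = 0.108 m^3/s.


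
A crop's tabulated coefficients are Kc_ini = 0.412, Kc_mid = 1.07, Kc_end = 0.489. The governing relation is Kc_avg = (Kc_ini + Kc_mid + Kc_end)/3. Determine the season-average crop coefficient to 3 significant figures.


Kc_avg = (0.412 + 1.07 + 0.489)/3 = 0.657
Therefore the season-average crop coefficient = 0.657.


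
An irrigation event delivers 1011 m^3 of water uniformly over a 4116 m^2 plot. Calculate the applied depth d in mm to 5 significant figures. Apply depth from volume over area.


Approach: apply depth from volume over area, d = (V/A)*1000.
d = (1011 / 4116) * 1000 = 245.63 mm
Therefore the applied depth d = 245.63 mm.


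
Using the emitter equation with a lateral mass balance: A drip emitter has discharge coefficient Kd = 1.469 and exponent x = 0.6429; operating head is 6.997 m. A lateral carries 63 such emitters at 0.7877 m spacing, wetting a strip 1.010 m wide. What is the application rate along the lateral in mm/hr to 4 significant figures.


Approach: apply the emitter equation with a lateral mass balance, q = Kd*h^x; Q = n*q; rate = Q/(n*spacing*width).
Step 1 — single emitter flow (q = Kd*h^x):
  q = 1.469 * 6.997^0.6429 = 5.13116 L/hr
Step 2 — total lateral flow: Q = 63 * 5.13116 = 323.263 L/hr
Step 3 — wetted area: A = 63 * 0.7877 * 1.010 = 50.1214 m^2
Step 4 — application rate: Q/A = 323.263/50.1214 = 6.450 mm/hr
Therefore the application rate along the lateral = 6.450 mm/hr.


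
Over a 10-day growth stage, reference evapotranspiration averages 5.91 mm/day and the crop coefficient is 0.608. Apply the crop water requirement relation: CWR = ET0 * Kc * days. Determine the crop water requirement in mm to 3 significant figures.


CWR = 5.91 * 0.608 * 10 = 35.9 mm
Therefore the crop water requirement = 35.9 mm.


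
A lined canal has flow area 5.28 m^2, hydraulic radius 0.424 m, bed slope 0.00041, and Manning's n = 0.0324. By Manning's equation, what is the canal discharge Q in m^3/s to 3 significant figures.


Approach: apply Manning's equation, Q = (1/n)*A*R^(2/3)*S^(1/2).
Q = (1/0.0324) * 5.28 * 0.424^(2/3) * 0.00041^(1/2) = 1.86 m^3/s
Therefore the canal discharge Q = 1.86 m^3/s.


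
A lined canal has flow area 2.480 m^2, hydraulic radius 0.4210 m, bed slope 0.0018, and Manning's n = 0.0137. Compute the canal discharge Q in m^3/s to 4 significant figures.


Approach: apply Manning's equation, Q = (1/n)*A*R^(2/3)*S^(1/2).
Q = (1/0.0137) * 2.480 * 0.4210^(2/3) * 0.0018^(1/2) = 4.314 m^3/s
Therefore the canal discharge Q = 4.314 m^3/s.


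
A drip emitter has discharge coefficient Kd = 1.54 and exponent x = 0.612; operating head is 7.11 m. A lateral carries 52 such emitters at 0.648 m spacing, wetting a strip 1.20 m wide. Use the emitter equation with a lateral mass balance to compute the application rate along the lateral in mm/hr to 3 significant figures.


Approach: apply the emitter equation with a lateral mass balance, q = Kd*h^x; Q = n*q; rate = Q/(n*spacing*width).
Step 1 — single emitter flow (q = Kd*h^x):
  q = 1.54 * 7.11^0.612 = 5.1152 L/hr
Step 2 — total lateral flow: Q = 52 * 5.1152 = 265.99 L/hr
Step 3 — wetted area: A = 52 * 0.648 * 1.20 = 40.435 m^2
Step 4 — application rate: Q/A = 265.99/40.435 = 6.58 mm/hr
Therefore the application rate along the lateral = 6.58 mm/hr.


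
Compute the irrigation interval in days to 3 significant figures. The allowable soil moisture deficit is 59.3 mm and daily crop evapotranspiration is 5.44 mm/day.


Approach: apply the irrigation interval relation, interval = SMD / ETc.
interval = 59.3 / 5.44 = 10.9 days
Therefore the irrigation interval = 10.9 days.
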